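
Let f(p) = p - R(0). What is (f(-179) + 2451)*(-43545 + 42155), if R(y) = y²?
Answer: -3158080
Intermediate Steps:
f(p) = p (f(p) = p - 1*0² = p - 1*0 = p + 0 = p)
(f(-179) + 2451)*(-43545 + 42155) = (-179 + 2451)*(-43545 + 42155) = 2272*(-1390) = -3158080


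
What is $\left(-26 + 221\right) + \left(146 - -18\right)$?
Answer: $359$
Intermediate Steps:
$\left(-26 + 221\right) + \left(146 - -18\right) = 195 + \left(146 + 18\right) = 195 + 164 = 359$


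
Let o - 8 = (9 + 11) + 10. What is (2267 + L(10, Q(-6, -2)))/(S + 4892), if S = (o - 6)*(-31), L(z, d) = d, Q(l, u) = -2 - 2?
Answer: 2263/3900 ≈ 0.58026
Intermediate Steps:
Q(l, u) = -4
o = 38 (o = 8 + ((9 + 11) + 10) = 8 + (20 + 10) = 8 + 30 = 38)
S = -992 (S = (38 - 6)*(-31) = 32*(-31) = -992)
(2267 + L(10, Q(-6, -2)))/(S + 4892) = (2267 - 4)/(-992 + 4892) = 2263/3900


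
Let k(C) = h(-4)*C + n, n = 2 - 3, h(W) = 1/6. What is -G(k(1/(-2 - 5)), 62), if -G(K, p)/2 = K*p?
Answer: -2666/21 ≈ -126.95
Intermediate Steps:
h(W) = 1/6
n = -1
k(C) = -1 + C/6 (k(C) = C/6 - 1 = -1 + C/6)
G(K, p) = -2*K*p
-G(k(1/(-2 - 5)), 62) = -(-2)*(-1 + 1/(6*(-2 - 5)))*62 = -(-2)*(-1 + (1/6)/(-7))*62 = -(-2)*(-1 + (1/6)*(-1/7))*62 = -(-2)*(-1 - 1/42)*62 = -(-2)*(-43)*62/42 = -1*2666/21 = -2666/21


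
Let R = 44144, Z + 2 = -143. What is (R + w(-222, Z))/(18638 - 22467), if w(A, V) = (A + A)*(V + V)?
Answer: -172904/3829 ≈ -45.156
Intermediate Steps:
Z = -145 (Z = -2 - 143 = -145)
w(A, V) = 4*A*V (w(A, V) = (2*A)*(2*V) = 4*A*V)
(R + w(-222, Z))/(18638 - 22467) = (44144 + 4*(-222)*(-145))/(18638 - 22467) = (44144 + 128760)/(-3829) = 172904*(-1/3829) = -172904/3829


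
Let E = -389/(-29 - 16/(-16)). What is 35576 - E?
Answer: 995739/28 ≈ 35562.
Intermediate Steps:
E = 389/28 (E = -389/(-29 - 16*(-1/16)) = -389/(-29 + 1) = -389/(-28) = -389*(-1/28) = 389/28 ≈ 13.893)
35576 - E = 35576 - 1*389/28 = 35576 - 389/28 = 995739/28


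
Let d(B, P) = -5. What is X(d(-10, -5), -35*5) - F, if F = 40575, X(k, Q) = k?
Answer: -40580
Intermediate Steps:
X(d(-10, -5), -35*5) - F = -5 - 1*40575 = -5 - 40575 = -40580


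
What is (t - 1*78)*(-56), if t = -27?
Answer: 5880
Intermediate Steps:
(t - 1*78)*(-56) = (-27 - 1*78)*(-56) = (-27 - 78)*(-56) = -105*(-56) = 5880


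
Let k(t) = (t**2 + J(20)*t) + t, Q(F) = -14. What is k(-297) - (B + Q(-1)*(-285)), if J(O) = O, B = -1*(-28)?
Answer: 77954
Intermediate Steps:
B = 28
k(t) = t**2 + 21*t (k(t) = (t**2 + 20*t) + t = t**2 + 21*t)
k(-297) - (B + Q(-1)*(-285)) = -297*(21 - 297) - (28 - 14*(-285)) = -297*(-276) - (28 + 3990) = 81972 - 1*4018 = 81972 - 4018 = 77954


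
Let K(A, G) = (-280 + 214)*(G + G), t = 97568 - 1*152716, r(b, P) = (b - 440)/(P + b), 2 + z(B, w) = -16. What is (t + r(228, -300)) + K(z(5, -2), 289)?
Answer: -1679275/18 ≈ -93293.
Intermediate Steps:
z(B, w) = -18 (z(B, w) = -2 - 16 = -18)
r(b, P) = (-440 + b)/(P + b)
t = -55148 (t = 97568 - 152716 = -55148)
K(A, G) = -132*G
(t + r(228, -300)) + K(z(5, -2), 289) = (-55148 + (-440 + 228)/(-300 + 228)) - 132*289 = (-55148 - 212/(-72)) - 38148 = (-55148 - 1/72*(-212)) - 38148 = (-55148 + 53/18) - 38148 = -992611/18 - 38148 = -1679275/18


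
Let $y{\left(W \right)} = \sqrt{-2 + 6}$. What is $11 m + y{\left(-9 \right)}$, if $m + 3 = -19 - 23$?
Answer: $-493$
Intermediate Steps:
$m = -45$ ($m = -3 - 42 = -45$)
$y{\left(W \right)} = 2$ ($y{\left(W \right)} = \sqrt{4} = 2$)
$11 m + y{\left(-9 \right)} = 11 \left(-45\right) + 2 = -495 + 2 = -493$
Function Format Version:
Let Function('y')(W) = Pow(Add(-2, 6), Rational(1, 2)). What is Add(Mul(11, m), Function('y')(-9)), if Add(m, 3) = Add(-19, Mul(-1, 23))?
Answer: -493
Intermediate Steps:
m = -45 (m = Add(-3, Add(-19, Mul(-1, 23))) = Add(-3, Add(-19, -23)) = Add(-3, -42) = -45)
Function('y')(W) = 2 (Function('y')(W) = Pow(4, Rational(1, 2)) = 2)
Add(Mul(11, m), Function('y')(-9)) = Add(Mul(11, -45), 2) = Add(-495, 2) = -493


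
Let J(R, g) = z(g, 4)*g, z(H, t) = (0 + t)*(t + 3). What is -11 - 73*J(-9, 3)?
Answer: -6143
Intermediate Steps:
z(H, t) = t*(3 + t)
J(R, g) = 28*g (J(R, g) = (4*(3 + 4))*g = (4*7)*g = 28*g)
-11 - 73*J(-9, 3) = -11 - 2044*3 = -11 - 73*84 = -11 - 6132 = -6143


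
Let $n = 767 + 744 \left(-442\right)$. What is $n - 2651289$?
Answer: $-2979370$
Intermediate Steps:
$n = -328081$ ($n = 767 - 328848 = -328081$)
$n - 2651289 = -328081 - 2651289 = -2979370$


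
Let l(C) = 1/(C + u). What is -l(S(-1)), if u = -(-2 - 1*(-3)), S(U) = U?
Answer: 1/2 ≈ 0.50000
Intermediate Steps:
u = -1 (u = -(-2 + 3) = -1*1 = -1)
l(C) = 1/(-1 + C) (l(C) = 1/(C - 1) = 1/(-1 + C))
-l(S(-1)) = -1/(-1 - 1) = -1/(-2) = -1*(-1/2) = 1/2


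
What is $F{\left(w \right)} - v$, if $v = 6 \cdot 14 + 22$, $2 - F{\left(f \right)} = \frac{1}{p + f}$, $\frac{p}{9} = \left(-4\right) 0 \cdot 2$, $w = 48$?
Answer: $- \frac{4993}{48} \approx -104.02$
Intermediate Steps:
$p = 0$ ($p = 9 \left(-4\right) 0 \cdot 2 = 9 \cdot 0 \cdot 2 = 9 \cdot 0 = 0$)
$F{\left(f \right)} = 2 - \frac{1}{f}$ ($F{\left(f \right)} = 2 - \frac{1}{0 + f} = 2 - \frac{1}{f}$)
$v = 106$ ($v = 84 + 22 = 106$)
$F{\left(w \right)} - v = \left(2 - \frac{1}{48}\right) - 106 = \frac{95}{48} - 106 = - \frac{4993}{48}$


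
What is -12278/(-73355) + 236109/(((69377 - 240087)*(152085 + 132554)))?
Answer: 113095656055/675710433418 ≈ 0.16737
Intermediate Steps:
-12278/(-73355) + 236109/(((69377 - 240087)*(152085 + 132554))) = -12278*(-1/73355) + 236109/((-170710*284639)) = 12278/73355 + 236109/(-48590723690) = 12278/73355 + 236109*(-1/48590723690) = 12278/73355 - 1119/230287790 = 113095656055/675710433418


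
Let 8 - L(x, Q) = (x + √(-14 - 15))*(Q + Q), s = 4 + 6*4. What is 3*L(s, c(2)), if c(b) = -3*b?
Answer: 1032 + 36*I*√29 ≈ 1032.0 + 193.87*I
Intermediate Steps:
s = 28 (s = 4 + 24 = 28)
L(x, Q) = 8 - 2*Q*(x + I*√29) (L(x, Q) = 8 - (x + √(-14 - 15))*(Q + Q) = 8 - (x + √(-29))*2*Q = 8 - (x + I*√29)*2*Q = 8 - 2*Q*(x + I*√29))
3*L(s, c(2)) = 3*(8 - 2*(-3*2)*28 - 2*I*(-3*2)*√29) = 3*(8 - 2*(-6)*28 - 2*I*(-6)*√29) = 3*(8 + 336 + 12*I*√29) = 3*(344 + 12*I*√29) = 1032 + 36*I*√29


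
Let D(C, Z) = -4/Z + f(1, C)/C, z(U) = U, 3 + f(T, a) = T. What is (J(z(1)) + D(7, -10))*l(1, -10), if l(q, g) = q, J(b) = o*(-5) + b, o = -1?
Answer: 214/35 ≈ 6.1143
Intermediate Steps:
f(T, a) = -3 + T
J(b) = 5 + b (J(b) = -1*(-5) + b = 5 + b)
D(C, Z) = -4/Z - 2/C (D(C, Z) = -4/Z + (-3 + 1)/C = -4/Z - 2/C)
(J(z(1)) + D(7, -10))*l(1, -10) = ((5 + 1) + (-4/(-10) - 2/7))*1 = (6 + (-4*(-⅒) - 2*⅐))*1 = (6 + (⅖ - 2/7))*1 = (6 + 4/35)*1 = (214/35)*1 = 214/35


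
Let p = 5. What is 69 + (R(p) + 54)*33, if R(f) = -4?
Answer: 1719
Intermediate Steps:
69 + (R(p) + 54)*33 = 69 + (-4 + 54)*33 = 69 + 50*33 = 69 + 1650 = 1719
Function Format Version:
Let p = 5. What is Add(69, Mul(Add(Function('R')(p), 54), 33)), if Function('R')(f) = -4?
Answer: 1719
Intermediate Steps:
Add(69, Mul(Add(Function('R')(p), 54), 33)) = Add(69, Mul(Add(-4, 54), 33)) = Add(69, Mul(50, 33)) = Add(69, 1650) = 1719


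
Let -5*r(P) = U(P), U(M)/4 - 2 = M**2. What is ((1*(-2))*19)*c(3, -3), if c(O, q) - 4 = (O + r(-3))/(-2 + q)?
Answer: -4902/25 ≈ -196.08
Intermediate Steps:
U(M) = 8 + 4*M**2
r(P) = -8/5 - 4*P**2/5 (r(P) = -(8 + 4*P**2)/5 = -8/5 - 4*P**2/5)
c(O, q) = 4 + (-44/5 + O)/(-2 + q) (c(O, q) = 4 + (O + (-8/5 - 4/5*(-3)**2))/(-2 + q) = 4 + (O + (-8/5 - 4/5*9))/(-2 + q) = 4 + (O + (-8/5 - 36/5))/(-2 + q) = 4 + (O - 44/5)/(-2 + q) = 4 + (-44/5 + O)/(-2 + q))
((1*(-2))*19)*c(3, -3) = ((1*(-2))*19)*((-84/5 + 3 + 4*(-3))/(-2 - 3)) = (-2*19)*((-84/5 + 3 - 12)/(-5)) = -(-38)*(-129)/(5*5) = -38*129/25 = -4902/25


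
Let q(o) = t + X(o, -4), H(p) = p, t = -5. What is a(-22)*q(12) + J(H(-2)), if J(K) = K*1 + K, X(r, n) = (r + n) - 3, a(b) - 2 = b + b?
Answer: -4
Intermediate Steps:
a(b) = 2 + 2*b (a(b) = 2 + (b + b) = 2 + 2*b)
X(r, n) = -3 + n + r (X(r, n) = (n + r) - 3 = -3 + n + r)
q(o) = -12 + o (q(o) = -5 + (-3 - 4 + o) = -5 + (-7 + o) = -12 + o)
J(K) = 2*K (J(K) = K + K = 2*K)
a(-22)*q(12) + J(H(-2)) = (2 + 2*(-22))*(-12 + 12) + 2*(-2) = (2 - 44)*0 - 4 = -42*0 - 4 = 0 - 4 = -4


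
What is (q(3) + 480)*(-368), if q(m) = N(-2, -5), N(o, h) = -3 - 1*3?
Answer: -174432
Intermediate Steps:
N(o, h) = -6 (N(o, h) = -3 - 3 = -6)
q(m) = -6
(q(3) + 480)*(-368) = (-6 + 480)*(-368) = 474*(-368) = -174432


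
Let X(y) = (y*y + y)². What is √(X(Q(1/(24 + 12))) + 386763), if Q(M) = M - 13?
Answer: √690125753737/1296 ≈ 641.00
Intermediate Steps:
Q(M) = -13 + M
X(y) = (y + y²)² (X(y) = (y² + y)² = (y + y²)²)
√(X(Q(1/(24 + 12))) + 386763) = √((-13 + 1/(24 + 12))²*(1 + (-13 + 1/(24 + 12)))² + 386763) = √((-13 + 1/36)²*(1 + (-13 + 1/36))² + 386763) = √((-467/36)²*(1 - 467/36)² + 386763) = √(218089*(-431/36)²/1296 + 386763) = √((218089/1296)*(185761/1296) + 386763) = √(40512430729/1679616 + 386763) = √(690125753737/1679616) = √690125753737/1296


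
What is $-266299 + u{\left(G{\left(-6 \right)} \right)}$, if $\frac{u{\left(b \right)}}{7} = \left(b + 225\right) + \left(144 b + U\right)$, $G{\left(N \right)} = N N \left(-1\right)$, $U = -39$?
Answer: $-301537$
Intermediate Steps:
$G{\left(N \right)} = - N^{2}$ ($G{\left(N \right)} = N^{2} \left(-1\right) = - N^{2}$)
$u{\left(b \right)} = 1302 + 1015 b$ ($u{\left(b \right)} = 7 \left(\left(b + 225\right) + \left(144 b - 39\right)\right) = 7 \left(\left(225 + b\right) + \left(-39 + 144 b\right)\right) = 7 \left(186 + 145 b\right) = 1302 + 1015 b$)
$-266299 + u{\left(G{\left(-6 \right)} \right)} = -266299 + \left(1302 + 1015 \left(- \left(-6\right)^{2}\right)\right) = -266299 + \left(1302 + 1015 \left(\left(-1\right) 36\right)\right) = -266299 + \left(1302 + 1015 \left(-36\right)\right) = -266299 + \left(1302 - 36540\right) = -266299 - 35238 = -301537$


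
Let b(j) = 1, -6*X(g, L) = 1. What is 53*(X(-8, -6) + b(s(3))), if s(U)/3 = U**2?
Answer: 265/6 ≈ 44.167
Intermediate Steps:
s(U) = 3*U**2
X(g, L) = -1/6 (X(g, L) = -1/6*1 = -1/6)
53*(X(-8, -6) + b(s(3))) = 53*(-1/6 + 1) = 53*(5/6) = 265/6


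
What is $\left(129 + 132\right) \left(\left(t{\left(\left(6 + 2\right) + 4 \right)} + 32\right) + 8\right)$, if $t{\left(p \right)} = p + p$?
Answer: $16704$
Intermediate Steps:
$t{\left(p \right)} = 2 p$
$\left(129 + 132\right) \left(\left(t{\left(\left(6 + 2\right) + 4 \right)} + 32\right) + 8\right) = \left(129 + 132\right) \left(\left(2 \left(\left(6 + 2\right) + 4\right) + 32\right) + 8\right) = 261 \left(\left(2 \left(8 + 4\right) + 32\right) + 8\right) = 261 \left(\left(2 \cdot 12 + 32\right) + 8\right) = 261 \left(\left(24 + 32\right) + 8\right) = 261 \left(56 + 8\right) = 261 \cdot 64 = 16704$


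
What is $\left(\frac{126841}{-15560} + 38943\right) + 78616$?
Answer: $\frac{1829091199}{15560} \approx 1.1755 \cdot 10^{5}$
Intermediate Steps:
$\left(\frac{126841}{-15560} + 38943\right) + 78616 = \left(126841 \left(- \frac{1}{15560}\right) + 38943\right) + 78616 = \left(- \frac{126841}{15560} + 38943\right) + 78616 = \frac{605826239}{15560} + 78616 = \frac{1829091199}{15560}$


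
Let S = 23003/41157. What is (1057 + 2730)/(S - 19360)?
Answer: -155861559/796776517 ≈ -0.19562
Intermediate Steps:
S = 23003/41157 (S = 23003*(1/41157) = 23003/41157 ≈ 0.55891)
(1057 + 2730)/(S - 19360) = (1057 + 2730)/(23003/41157 - 19360) = 3787/(-796776517/41157) = 3787*(-41157/796776517) = -155861559/796776517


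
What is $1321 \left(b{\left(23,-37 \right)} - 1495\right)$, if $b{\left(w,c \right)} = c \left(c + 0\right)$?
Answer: $-166446$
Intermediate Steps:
$b{\left(w,c \right)} = c^{2}$ ($b{\left(w,c \right)} = c c = c^{2}$)
$1321 \left(b{\left(23,-37 \right)} - 1495\right) = 1321 \left(\left(-37\right)^{2} - 1495\right) = 1321 \left(1369 - 1495\right) = 1321 \left(-126\right) = -166446$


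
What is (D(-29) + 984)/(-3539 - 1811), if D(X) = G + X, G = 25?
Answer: -98/535 ≈ -0.18318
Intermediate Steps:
D(X) = 25 + X
(D(-29) + 984)/(-3539 - 1811) = ((25 - 29) + 984)/(-3539 - 1811) = (-4 + 984)/(-5350) = 980*(-1/5350) = -98/535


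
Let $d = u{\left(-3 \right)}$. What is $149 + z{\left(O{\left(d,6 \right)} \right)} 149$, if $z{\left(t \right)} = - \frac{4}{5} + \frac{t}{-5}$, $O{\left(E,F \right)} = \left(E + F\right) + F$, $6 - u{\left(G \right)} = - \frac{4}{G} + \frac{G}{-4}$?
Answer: $- \frac{26671}{60} \approx -444.52$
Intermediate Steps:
$u{\left(G \right)} = 6 + \frac{4}{G} + \frac{G}{4}$ ($u{\left(G \right)} = 6 - \left(- \frac{4}{G} + \frac{G}{-4}\right) = 6 - \left(- \frac{4}{G} + G \left(- \frac{1}{4}\right)\right) = 6 - \left(- \frac{4}{G} - \frac{G}{4}\right) = 6 + \left(\frac{4}{G} + \frac{G}{4}\right) = 6 + \frac{4}{G} + \frac{G}{4}$)
$d = \frac{47}{12}$ ($d = 6 + \frac{4}{-3} + \frac{1}{4} \left(-3\right) = 6 + 4 \left(- \frac{1}{3}\right) - \frac{3}{4} = 6 - \frac{4}{3} - \frac{3}{4} = \frac{47}{12} \approx 3.9167$)
$O{\left(E,F \right)} = E + 2 F$
$z{\left(t \right)} = - \frac{4}{5} - \frac{t}{5}$ ($z{\left(t \right)} = \left(-4\right) \frac{1}{5} + t \left(- \frac{1}{5}\right) = - \frac{4}{5} - \frac{t}{5}$)
$149 + z{\left(O{\left(d,6 \right)} \right)} 149 = 149 + \left(- \frac{4}{5} - \frac{\frac{47}{12} + 2 \cdot 6}{5}\right) 149 = 149 + \left(- \frac{4}{5} - \frac{\frac{47}{12} + 12}{5}\right) 149 = 149 + \left(- \frac{4}{5} - \frac{191}{60}\right) 149 = 149 - \frac{35611}{60} = - \frac{26671}{60}$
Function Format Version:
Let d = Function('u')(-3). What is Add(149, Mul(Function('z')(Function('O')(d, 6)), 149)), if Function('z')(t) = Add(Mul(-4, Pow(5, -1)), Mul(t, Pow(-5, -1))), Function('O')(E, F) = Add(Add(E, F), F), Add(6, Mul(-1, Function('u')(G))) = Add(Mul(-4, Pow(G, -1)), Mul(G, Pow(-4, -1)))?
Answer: Rational(-26671, 60) ≈ -444.52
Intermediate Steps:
Function('u')(G) = Add(6, Mul(4, Pow(G, -1)), Mul(Rational(1, 4), G)) (Function('u')(G) = Add(6, Mul(-1, Add(Mul(-4, Pow(G, -1)), Mul(G, Pow(-4, -1))))) = Add(6, Mul(-1, Add(Mul(-4, Pow(G, -1)), Mul(G, Rational(-1, 4))))) = Add(6, Mul(-1, Add(Mul(-4, Pow(G, -1)), Mul(Rational(-1, 4), G)))) = Add(6, Add(Mul(4, Pow(G, -1)), Mul(Rational(1, 4), G))) = Add(6, Mul(4, Pow(G, -1)), Mul(Rational(1, 4), G)))
d = Rational(47, 12) (d = Add(6, Mul(4, Pow(-3, -1)), Mul(Rational(1, 4), -3)) = Add(6, Mul(4, Rational(-1, 3)), Rational(-3, 4)) = Add(6, Rational(-4, 3), Rational(-3, 4)) = Rational(47, 12) ≈ 3.9167)
Function('O')(E, F) = Add(E, Mul(2, F))
Function('z')(t) = Add(Rational(-4, 5), Mul(Rational(-1, 5), t)) (Function('z')(t) = Add(Mul(-4, Rational(1, 5)), Mul(t, Rational(-1, 5))) = Add(Rational(-4, 5), Mul(Rational(-1, 5), t)))
Add(149, Mul(Function('z')(Function('O')(d, 6)), 149)) = Add(149, Mul(Add(Rational(-4, 5), Mul(Rational(-1, 5), Add(Rational(47, 12), Mul(2, 6)))), 149)) = Add(149, Mul(Add(Rational(-4, 5), Mul(Rational(-1, 5), Add(Rational(47, 12), 12))), 149)) = Add(149, Mul(Add(Rational(-4, 5), Mul(Rational(-1, 5), Rational(191, 12))), 149)) = Add(149, Mul(Add(Rational(-4, 5), Rational(-191, 60)), 149)) = Add(149, Mul(Rational(-239, 60), 149)) = Add(149, Rational(-35611, 60)) = Rational(-26671, 60)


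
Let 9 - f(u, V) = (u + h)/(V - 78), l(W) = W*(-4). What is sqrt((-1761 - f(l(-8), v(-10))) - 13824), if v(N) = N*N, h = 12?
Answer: 2*I*sqrt(3898) ≈ 124.87*I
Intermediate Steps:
l(W) = -4*W
v(N) = N**2
f(u, V) = 9 - (12 + u)/(-78 + V) (f(u, V) = 9 - (u + 12)/(V - 78) = 9 - (12 + u)/(-78 + V))
sqrt((-1761 - f(l(-8), v(-10))) - 13824) = sqrt((-1761 - (-714 - (-4)*(-8) + 9*(-10)**2)/(-78 + (-10)**2)) - 13824) = sqrt((-1761 - (-714 - 1*32 + 9*100)/(-78 + 100)) - 13824) = sqrt((-1761 - (-714 - 32 + 900)/22) - 13824) = sqrt((-1761 - 154/22) - 13824) = sqrt((-1761 - 1*7) - 13824) = sqrt((-1761 - 7) - 13824) = sqrt(-1768 - 13824) = sqrt(-15592) = 2*I*sqrt(3898)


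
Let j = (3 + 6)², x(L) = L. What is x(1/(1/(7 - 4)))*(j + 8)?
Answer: 267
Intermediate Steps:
j = 81 (j = 9² = 81)
x(1/(1/(7 - 4)))*(j + 8) = (81 + 8)/(1/(7 - 4)) = 89/1/3 = 89/(⅓) = 3*89 = 267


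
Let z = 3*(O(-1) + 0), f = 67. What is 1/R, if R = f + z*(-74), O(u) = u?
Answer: 1/289 ≈ 0.0034602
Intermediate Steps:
z = -3 (z = 3*(-1 + 0) = 3*(-1) = -3)
R = 289 (R = 67 - 3*(-74) = 67 + 222 = 289)
1/R = 1/289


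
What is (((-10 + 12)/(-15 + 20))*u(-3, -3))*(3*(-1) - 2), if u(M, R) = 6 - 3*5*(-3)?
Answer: -102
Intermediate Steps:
u(M, R) = 51 (u(M, R) = 6 - 15*(-3) = 6 + 45 = 51)
(((-10 + 12)/(-15 + 20))*u(-3, -3))*(3*(-1) - 2) = (((-10 + 12)/(-15 + 20))*51)*(3*(-1) - 2) = ((2/5)*51)*(-3 - 2) = ((2*(1/5))*51)*(-5) = ((2/5)*51)*(-5) = (102/5)*(-5) = -102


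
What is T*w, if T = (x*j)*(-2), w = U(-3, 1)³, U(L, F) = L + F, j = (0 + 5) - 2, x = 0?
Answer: 0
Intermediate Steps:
j = 3 (j = 5 - 2 = 3)
U(L, F) = F + L
w = -8 (w = (1 - 3)³ = (-2)³ = -8)
T = 0 (T = (0*3)*(-2) = 0*(-2) = 0)
T*w = 0*(-8) = 0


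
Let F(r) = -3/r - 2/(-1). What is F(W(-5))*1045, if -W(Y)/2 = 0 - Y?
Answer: 4807/2 ≈ 2403.5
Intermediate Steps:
W(Y) = 2*Y (W(Y) = -2*(0 - Y) = -(-2)*Y = 2*Y)
F(r) = 2 - 3/r (F(r) = -3/r - 2*(-1) = -3/r + 2 = 2 - 3/r)
F(W(-5))*1045 = (2 - 3/(2*(-5)))*1045 = (2 - 3/(-10))*1045 = (2 - 3*(-⅒))*1045 = (2 + 3/10)*1045 = (23/10)*1045 = 4807/2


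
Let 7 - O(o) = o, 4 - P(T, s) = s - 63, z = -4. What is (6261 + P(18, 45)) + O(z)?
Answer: 6294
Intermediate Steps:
P(T, s) = 67 - s (P(T, s) = 4 - (s - 63) = 4 - (-63 + s) = 4 + (63 - s) = 67 - s)
O(o) = 7 - o
(6261 + P(18, 45)) + O(z) = (6261 + (67 - 1*45)) + (7 - 1*(-4)) = (6261 + (67 - 45)) + (7 + 4) = (6261 + 22) + 11 = 6283 + 11 = 6294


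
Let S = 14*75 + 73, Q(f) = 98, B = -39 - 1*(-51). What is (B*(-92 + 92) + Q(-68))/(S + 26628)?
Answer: 98/27751 ≈ 0.0035314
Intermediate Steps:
B = 12 (B = -39 + 51 = 12)
S = 1123 (S = 1050 + 73 = 1123)
(B*(-92 + 92) + Q(-68))/(S + 26628) = (12*(-92 + 92) + 98)/(1123 + 26628) = (12*0 + 98)/27751 = (0 + 98)*(1/27751) = 98*(1/27751) = 98/27751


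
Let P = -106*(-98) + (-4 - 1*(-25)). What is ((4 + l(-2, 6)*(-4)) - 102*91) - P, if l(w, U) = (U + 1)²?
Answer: -19883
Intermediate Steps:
l(w, U) = (1 + U)²
P = 10409 (P = 10388 + (-4 + 25) = 10388 + 21 = 10409)
((4 + l(-2, 6)*(-4)) - 102*91) - P = ((4 + (1 + 6)²*(-4)) - 102*91) - 1*10409 = ((4 + 7²*(-4)) - 9282) - 10409 = ((4 + 49*(-4)) - 9282) - 10409 = ((4 - 196) - 9282) - 10409 = (-192 - 9282) - 10409 = -9474 - 10409 = -19883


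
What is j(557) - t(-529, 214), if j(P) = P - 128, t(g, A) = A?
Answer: 215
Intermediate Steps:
j(P) = -128 + P
j(557) - t(-529, 214) = (-128 + 557) - 1*214 = 429 - 214 = 215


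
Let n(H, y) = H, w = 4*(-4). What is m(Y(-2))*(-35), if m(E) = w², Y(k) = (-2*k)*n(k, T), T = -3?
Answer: -8960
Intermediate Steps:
w = -16
Y(k) = -2*k² (Y(k) = (-2*k)*k = -2*k²)
m(E) = 256 (m(E) = (-16)² = 256)
m(Y(-2))*(-35) = 256*(-35) = -8960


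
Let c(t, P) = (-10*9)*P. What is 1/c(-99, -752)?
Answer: 1/67680 ≈ 1.4775e-5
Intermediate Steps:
c(t, P) = -90*P
1/c(-99, -752) = 1/(-90*(-752)) = 1/67680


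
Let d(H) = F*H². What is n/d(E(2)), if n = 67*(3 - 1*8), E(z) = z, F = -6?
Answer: 335/24 ≈ 13.958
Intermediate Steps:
d(H) = -6*H²
n = -335 (n = 67*(3 - 8) = 67*(-5) = -335)
n/d(E(2)) = -335/((-6*2²)) = -335/((-6*4)) = -335/(-24) = -335*(-1/24) = 335/24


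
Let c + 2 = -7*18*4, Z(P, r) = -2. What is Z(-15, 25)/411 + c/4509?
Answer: -72328/617733 ≈ -0.11709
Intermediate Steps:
c = -506 (c = -2 - 7*18*4 = -2 - 126*4 = -2 - 504 = -506)
Z(-15, 25)/411 + c/4509 = -2/411 - 506/4509 = -72328/617733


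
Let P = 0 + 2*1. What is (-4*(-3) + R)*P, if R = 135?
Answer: 294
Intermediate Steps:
P = 2 (P = 0 + 2 = 2)
(-4*(-3) + R)*P = (-4*(-3) + 135)*2 = (12 + 135)*2 = 147*2 = 294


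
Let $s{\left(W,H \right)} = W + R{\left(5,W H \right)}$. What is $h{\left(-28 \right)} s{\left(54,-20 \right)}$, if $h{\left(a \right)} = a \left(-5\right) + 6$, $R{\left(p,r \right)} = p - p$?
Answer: $7884$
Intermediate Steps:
$R{\left(p,r \right)} = 0$
$s{\left(W,H \right)} = W$ ($s{\left(W,H \right)} = W + 0 = W$)
$h{\left(a \right)} = 6 - 5 a$ ($h{\left(a \right)} = - 5 a + 6 = 6 - 5 a$)
$h{\left(-28 \right)} s{\left(54,-20 \right)} = \left(6 - -140\right) 54 = \left(6 + 140\right) 54 = 146 \cdot 54 = 7884$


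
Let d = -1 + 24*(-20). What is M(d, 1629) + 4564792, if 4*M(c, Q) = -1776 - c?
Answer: 18257873/4 ≈ 4.5645e+6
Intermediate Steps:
d = -481 (d = -1 - 480 = -481)
M(c, Q) = -444 - c/4 (M(c, Q) = (-1776 - c)/4 = -444 - c/4)
M(d, 1629) + 4564792 = (-444 - ¼*(-481)) + 4564792 = (-444 + 481/4) + 4564792 = -1295/4 + 4564792 = 18257873/4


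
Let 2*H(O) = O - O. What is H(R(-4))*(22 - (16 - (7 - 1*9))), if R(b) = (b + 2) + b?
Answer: 0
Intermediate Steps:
R(b) = 2 + 2*b (R(b) = (2 + b) + b = 2 + 2*b)
H(O) = 0 (H(O) = (O - O)/2 = (½)*0 = 0)
H(R(-4))*(22 - (16 - (7 - 1*9))) = 0*(22 - (16 - (7 - 1*9))) = 0*(22 - (16 - (7 - 9))) = 0*(22 - (16 - 1*(-2))) = 0*(22 - (16 + 2)) = 0*(22 - 1*18) = 0*(22 - 18) = 0*4 = 0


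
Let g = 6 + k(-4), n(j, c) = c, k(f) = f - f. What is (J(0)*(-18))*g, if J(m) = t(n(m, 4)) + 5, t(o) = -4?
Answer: -108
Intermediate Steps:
k(f) = 0
g = 6 (g = 6 + 0 = 6)
J(m) = 1 (J(m) = -4 + 5 = 1)
(J(0)*(-18))*g = (1*(-18))*6 = -18*6 = -108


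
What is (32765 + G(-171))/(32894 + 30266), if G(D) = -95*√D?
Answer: 6553/12632 - 57*I*√19/12632 ≈ 0.51876 - 0.019669*I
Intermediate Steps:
(32765 + G(-171))/(32894 + 30266) = (32765 - 285*I*√19)/(32894 + 30266) = (32765 - 285*I*√19)/63160 = (32765 - 285*I*√19)*(1/63160) = 6553/12632 - 57*I*√19/12632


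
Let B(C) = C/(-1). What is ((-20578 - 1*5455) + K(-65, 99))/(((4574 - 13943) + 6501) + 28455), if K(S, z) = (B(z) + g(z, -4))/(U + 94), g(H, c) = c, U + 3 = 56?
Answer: -3826954/3761289 ≈ -1.0175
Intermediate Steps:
U = 53 (U = -3 + 56 = 53)
B(C) = -C (B(C) = C*(-1) = -C)
K(S, z) = -4/147 - z/147 (K(S, z) = (-z - 4)/(53 + 94) = (-4 - z)/147 = (-4 - z)*(1/147) = -4/147 - z/147)
((-20578 - 1*5455) + K(-65, 99))/(((4574 - 13943) + 6501) + 28455) = ((-20578 - 1*5455) + (-4/147 - 1/147*99))/(((4574 - 13943) + 6501) + 28455) = ((-20578 - 5455) + (-4/147 - 33/49))/((-9369 + 6501) + 28455) = (-26033 - 103/147)/(-2868 + 28455) = -3826954/147/25587 = -3826954/147*1/25587 = -3826954/3761289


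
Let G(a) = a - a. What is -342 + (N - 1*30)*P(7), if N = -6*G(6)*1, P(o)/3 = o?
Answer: -972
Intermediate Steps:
G(a) = 0
P(o) = 3*o
N = 0 (N = -6*0*1 = 0*1 = 0)
-342 + (N - 1*30)*P(7) = -342 + (0 - 1*30)*(3*7) = -342 + (0 - 30)*21 = -342 - 30*21 = -342 - 630 = -972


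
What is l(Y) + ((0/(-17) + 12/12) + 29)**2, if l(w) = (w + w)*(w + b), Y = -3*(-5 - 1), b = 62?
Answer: 3780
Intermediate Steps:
Y = 18 (Y = -3*(-6) = 18)
l(w) = 2*w*(62 + w) (l(w) = (w + w)*(w + 62) = (2*w)*(62 + w) = 2*w*(62 + w))
l(Y) + ((0/(-17) + 12/12) + 29)**2 = 2*18*(62 + 18) + ((0/(-17) + 12/12) + 29)**2 = 2*18*80 + ((0*(-1/17) + 12*(1/12)) + 29)**2 = 2880 + ((0 + 1) + 29)**2 = 2880 + (1 + 29)**2 = 2880 + 30**2 = 2880 + 900 = 3780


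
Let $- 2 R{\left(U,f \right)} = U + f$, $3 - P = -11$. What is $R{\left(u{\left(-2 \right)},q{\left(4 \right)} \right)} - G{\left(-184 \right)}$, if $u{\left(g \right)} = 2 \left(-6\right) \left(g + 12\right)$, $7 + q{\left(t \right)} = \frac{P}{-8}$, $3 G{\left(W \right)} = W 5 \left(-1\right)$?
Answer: $- \frac{5815}{24} \approx -242.29$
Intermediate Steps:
$P = 14$ ($P = 3 - -11 = 3 + 11 = 14$)
$G{\left(W \right)} = - \frac{5 W}{3}$ ($G{\left(W \right)} = \frac{W 5 \left(-1\right)}{3} = \frac{5 W \left(-1\right)}{3} = \frac{\left(-5\right) W}{3} = - \frac{5 W}{3}$)
$q{\left(t \right)} = - \frac{35}{4}$ ($q{\left(t \right)} = -7 + \frac{14}{-8} = -7 + 14 \left(- \frac{1}{8}\right) = -7 - \frac{7}{4} = - \frac{35}{4}$)
$u{\left(g \right)} = -144 - 12 g$ ($u{\left(g \right)} = - 12 \left(12 + g\right) = -144 - 12 g$)
$R{\left(U,f \right)} = - \frac{U}{2} - \frac{f}{2}$ ($R{\left(U,f \right)} = - \frac{U + f}{2} = - \frac{U}{2} - \frac{f}{2}$)
$R{\left(u{\left(-2 \right)},q{\left(4 \right)} \right)} - G{\left(-184 \right)} = \left(- \frac{-144 - -24}{2} - - \frac{35}{8}\right) - \left(- \frac{5}{3}\right) \left(-184\right) = \left(- \frac{-144 + 24}{2} + \frac{35}{8}\right) - \frac{920}{3} = \left(\left(- \frac{1}{2}\right) \left(-120\right) + \frac{35}{8}\right) - \frac{920}{3} = \left(60 + \frac{35}{8}\right) - \frac{920}{3} = \frac{515}{8} - \frac{920}{3} = - \frac{5815}{24}$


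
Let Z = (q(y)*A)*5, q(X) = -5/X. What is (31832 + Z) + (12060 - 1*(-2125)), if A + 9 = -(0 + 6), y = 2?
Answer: 92409/2 ≈ 46205.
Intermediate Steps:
A = -15 (A = -9 - (0 + 6) = -9 - 1*6 = -9 - 6 = -15)
Z = 375/2 (Z = (-5/2*(-15))*5 = (-5*½*(-15))*5 = -5/2*(-15)*5 = (75/2)*5 = 375/2 ≈ 187.50)
(31832 + Z) + (12060 - 1*(-2125)) = (31832 + 375/2) + (12060 - 1*(-2125)) = 64039/2 + (12060 + 2125) = 64039/2 + 14185 = 92409/2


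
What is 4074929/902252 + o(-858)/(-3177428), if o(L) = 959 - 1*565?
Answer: 3236859503831/716710191964 ≈ 4.5163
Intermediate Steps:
o(L) = 394 (o(L) = 959 - 565 = 394)
4074929/902252 + o(-858)/(-3177428) = 4074929/902252 + 394/(-3177428) = 4074929*(1/902252) + 394*(-1/3177428) = 4074929/902252 - 197/1588714 = 3236859503831/716710191964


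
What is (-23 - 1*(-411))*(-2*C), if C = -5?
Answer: 3880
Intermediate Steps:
(-23 - 1*(-411))*(-2*C) = (-23 - 1*(-411))*(-2*(-5)) = (-23 + 411)*10 = 388*10 = 3880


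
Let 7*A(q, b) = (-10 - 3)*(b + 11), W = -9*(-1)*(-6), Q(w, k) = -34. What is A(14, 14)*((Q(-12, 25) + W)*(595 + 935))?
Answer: 43758000/7 ≈ 6.2511e+6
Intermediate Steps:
W = -54 (W = 9*(-6) = -54)
A(q, b) = -143/7 - 13*b/7 (A(q, b) = ((-10 - 3)*(b + 11))/7 = (-13*(11 + b))/7 = (-143 - 13*b)/7 = -143/7 - 13*b/7)
A(14, 14)*((Q(-12, 25) + W)*(595 + 935)) = (-143/7 - 13/7*14)*((-34 - 54)*(595 + 935)) = (-143/7 - 26)*(-88*1530) = -325/7*(-134640) = 43758000/7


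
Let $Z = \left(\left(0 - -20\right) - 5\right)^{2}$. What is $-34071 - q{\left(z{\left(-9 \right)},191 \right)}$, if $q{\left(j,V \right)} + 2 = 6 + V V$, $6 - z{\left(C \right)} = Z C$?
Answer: $-70556$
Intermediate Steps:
$Z = 225$ ($Z = \left(\left(0 + 20\right) - 5\right)^{2} = \left(20 - 5\right)^{2} = 15^{2} = 225$)
$z{\left(C \right)} = 6 - 225 C$
$q{\left(j,V \right)} = 4 + V^{2}$ ($q{\left(j,V \right)} = -2 + \left(6 + V V\right) = -2 + \left(6 + V^{2}\right) = 4 + V^{2}$)
$-34071 - q{\left(z{\left(-9 \right)},191 \right)} = -34071 - \left(4 + 191^{2}\right) = -34071 - \left(4 + 36481\right) = -34071 - 36485 = -70556$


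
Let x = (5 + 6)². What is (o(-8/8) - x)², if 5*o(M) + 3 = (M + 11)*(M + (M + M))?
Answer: 407044/25 ≈ 16282.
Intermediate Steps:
o(M) = -⅗ + 3*M*(11 + M)/5 (o(M) = -⅗ + ((M + 11)*(M + (M + M)))/5 = -⅗ + ((11 + M)*(M + 2*M))/5 = -⅗ + ((11 + M)*(3*M))/5 = -⅗ + (3*M*(11 + M))/5 = -⅗ + 3*M*(11 + M)/5)
x = 121 (x = 11² = 121)
(o(-8/8) - x)² = ((-⅗ + 3*(-8/8)²/5 + 33*(-8/8)/5) - 1*121)² = ((-⅗ + 3*(-8*⅛)²/5 + 33*(-8*⅛)/5) - 121)² = ((-⅗ + (⅗)*(-1)² + (33/5)*(-1)) - 121)² = ((-⅗ + (⅗)*1 - 33/5) - 121)² = ((-⅗ + ⅗ - 33/5) - 121)² = (-33/5 - 121)² = (-638/5)² = 407044/25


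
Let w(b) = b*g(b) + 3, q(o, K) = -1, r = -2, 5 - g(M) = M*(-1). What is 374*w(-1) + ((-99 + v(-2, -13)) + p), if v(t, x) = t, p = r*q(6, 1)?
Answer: -473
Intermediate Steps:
g(M) = 5 + M (g(M) = 5 - M*(-1) = 5 - (-1)*M = 5 + M)
p = 2 (p = -2*(-1) = 2)
w(b) = 3 + b*(5 + b) (w(b) = b*(5 + b) + 3 = 3 + b*(5 + b))
374*w(-1) + ((-99 + v(-2, -13)) + p) = 374*(3 - (5 - 1)) + ((-99 - 2) + 2) = 374*(3 - 1*4) + (-101 + 2) = 374*(3 - 4) - 99 = 374*(-1) - 99 = -374 - 99 = -473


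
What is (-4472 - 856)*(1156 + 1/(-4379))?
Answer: -26970991344/4379 ≈ -6.1592e+6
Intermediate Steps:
(-4472 - 856)*(1156 + 1/(-4379)) = -5328*(1156 - 1/4379) = -5328*5062123/4379 = -26970991344/4379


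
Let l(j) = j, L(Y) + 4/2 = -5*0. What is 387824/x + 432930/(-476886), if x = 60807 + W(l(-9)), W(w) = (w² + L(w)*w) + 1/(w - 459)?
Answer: 12369224587907/2265526980367 ≈ 5.4598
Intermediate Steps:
L(Y) = -2 (L(Y) = -2 - 5*0 = -2 + 0 = -2)
W(w) = w² + 1/(-459 + w) - 2*w (W(w) = (w² - 2*w) + 1/(w - 459) = (w² - 2*w) + 1/(-459 + w) = w² + 1/(-459 + w) - 2*w)
x = 28504007/468 (x = 60807 + (1 + (-9)³ - 461*(-9)² + 918*(-9))/(-459 - 9) = 60807 + (1 - 729 - 461*81 - 8262)/(-468) = 60807 - (1 - 729 - 37341 - 8262)/468 = 60807 - 1/468*(-46331) = 60807 + 46331/468 = 28504007/468 ≈ 60906.)
387824/x + 432930/(-476886) = 387824/(28504007/468) + 432930/(-476886) = 387824*(468/28504007) + 432930*(-1/476886) = 181501632/28504007 - 72155/79481 = 12369224587907/2265526980367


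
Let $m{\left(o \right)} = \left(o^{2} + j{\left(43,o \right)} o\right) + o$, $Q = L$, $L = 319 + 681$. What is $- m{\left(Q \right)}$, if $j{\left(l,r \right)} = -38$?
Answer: $-963000$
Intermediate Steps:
$L = 1000$
$Q = 1000$
$m{\left(o \right)} = o^{2} - 37 o$ ($m{\left(o \right)} = \left(o^{2} - 38 o\right) + o = o^{2} - 37 o$)
$- m{\left(Q \right)} = - 1000 \left(-37 + 1000\right) = - 1000 \cdot 963 = \left(-1\right) 963000 = -963000$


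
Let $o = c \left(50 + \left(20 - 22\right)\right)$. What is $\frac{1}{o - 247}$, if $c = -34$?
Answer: $- \frac{1}{1879} \approx -0.0005322$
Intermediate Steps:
$o = -1632$ ($o = - 34 \left(50 + \left(20 - 22\right)\right) = - 34 \left(50 - 2\right) = \left(-34\right) 48 = -1632$)
$\frac{1}{o - 247} = \frac{1}{-1632 - 247} = \frac{1}{-1879} = - \frac{1}{1879}$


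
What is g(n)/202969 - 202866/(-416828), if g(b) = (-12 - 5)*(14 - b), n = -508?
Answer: 18738288741/42301581166 ≈ 0.44297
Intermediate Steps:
g(b) = -238 + 17*b (g(b) = -17*(14 - b) = -238 + 17*b)
g(n)/202969 - 202866/(-416828) = (-238 + 17*(-508))/202969 - 202866/(-416828) = (-238 - 8636)*(1/202969) - 202866*(-1/416828) = -8874*1/202969 + 101433/208414 = -8874/202969 + 101433/208414 = 18738288741/42301581166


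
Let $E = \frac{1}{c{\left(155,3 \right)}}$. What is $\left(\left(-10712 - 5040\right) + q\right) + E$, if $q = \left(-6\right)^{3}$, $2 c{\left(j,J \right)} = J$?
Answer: $- \frac{47902}{3} \approx -15967.0$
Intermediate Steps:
$c{\left(j,J \right)} = \frac{J}{2}$
$q = -216$
$E = \frac{2}{3}$ ($E = \frac{1}{\frac{1}{2} \cdot 3} = \frac{1}{\frac{3}{2}} = \frac{2}{3} \approx 0.66667$)
$\left(\left(-10712 - 5040\right) + q\right) + E = \left(\left(-10712 - 5040\right) - 216\right) + \frac{2}{3} = \left(-15752 - 216\right) + \frac{2}{3} = -15968 + \frac{2}{3} = - \frac{47902}{3}$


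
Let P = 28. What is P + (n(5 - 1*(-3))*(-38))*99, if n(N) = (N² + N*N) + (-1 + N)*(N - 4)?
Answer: -586844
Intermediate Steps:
n(N) = 2*N² + (-1 + N)*(-4 + N) (n(N) = (N² + N²) + (-1 + N)*(-4 + N) = 2*N² + (-1 + N)*(-4 + N))
P + (n(5 - 1*(-3))*(-38))*99 = 28 + ((4 - 5*(5 - 1*(-3)) + 3*(5 - 1*(-3))²)*(-38))*99 = 28 + ((4 - 5*(5 + 3) + 3*(5 + 3)²)*(-38))*99 = 28 + ((4 - 5*8 + 3*8²)*(-38))*99 = 28 + ((4 - 40 + 3*64)*(-38))*99 = 28 + ((4 - 40 + 192)*(-38))*99 = 28 + (156*(-38))*99 = 28 - 5928*99 = 28 - 586872 = -586844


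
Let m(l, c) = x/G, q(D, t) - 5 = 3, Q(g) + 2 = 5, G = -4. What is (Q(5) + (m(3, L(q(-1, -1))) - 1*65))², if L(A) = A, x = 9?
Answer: 66049/16 ≈ 4128.1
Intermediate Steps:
Q(g) = 3 (Q(g) = -2 + 5 = 3)
q(D, t) = 8 (q(D, t) = 5 + 3 = 8)
m(l, c) = -9/4 (m(l, c) = 9/(-4) = 9*(-¼) = -9/4)
(Q(5) + (m(3, L(q(-1, -1))) - 1*65))² = (3 + (-9/4 - 1*65))² = (3 + (-9/4 - 65))² = (3 - 269/4)² = (-257/4)² = 66049/16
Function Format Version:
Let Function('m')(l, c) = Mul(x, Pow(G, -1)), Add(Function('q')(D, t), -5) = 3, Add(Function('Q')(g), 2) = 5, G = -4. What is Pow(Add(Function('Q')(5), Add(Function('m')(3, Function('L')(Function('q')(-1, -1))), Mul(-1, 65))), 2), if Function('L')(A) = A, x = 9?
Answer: Rational(66049, 16) ≈ 4128.1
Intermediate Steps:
Function('Q')(g) = 3 (Function('Q')(g) = Add(-2, 5) = 3)
Function('q')(D, t) = 8 (Function('q')(D, t) = Add(5, 3) = 8)
Function('m')(l, c) = Rational(-9, 4) (Function('m')(l, c) = Mul(9, Pow(-4, -1)) = Mul(9, Rational(-1, 4)) = Rational(-9, 4))
Pow(Add(Function('Q')(5), Add(Function('m')(3, Function('L')(Function('q')(-1, -1))), Mul(-1, 65))), 2) = Pow(Add(3, Add(Rational(-9, 4), Mul(-1, 65))), 2) = Pow(Add(3, Add(Rational(-9, 4), -65)), 2) = Pow(Add(3, Rational(-269, 4)), 2) = Pow(Rational(-257, 4), 2) = Rational(66049, 16)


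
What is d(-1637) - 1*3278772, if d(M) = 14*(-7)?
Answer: -3278870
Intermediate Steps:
d(M) = -98
d(-1637) - 1*3278772 = -98 - 1*3278772 = -98 - 3278772 = -3278870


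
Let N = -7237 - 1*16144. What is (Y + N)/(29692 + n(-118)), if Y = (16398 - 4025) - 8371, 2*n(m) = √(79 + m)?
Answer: -177046544/271266115 + 38758*I*√39/3526459495 ≈ -0.65267 + 6.8636e-5*I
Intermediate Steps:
n(m) = √(79 + m)/2
Y = 4002 (Y = 12373 - 8371 = 4002)
N = -23381 (N = -7237 - 16144 = -23381)
(Y + N)/(29692 + n(-118)) = (4002 - 23381)/(29692 + √(79 - 118)/2) = -19379/(29692 + √(-39)/2) = -19379/(29692 + (I*√39)/2) = -19379/(29692 + I*√39/2)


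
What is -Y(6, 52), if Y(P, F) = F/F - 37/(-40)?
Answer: -77/40 ≈ -1.9250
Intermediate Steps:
Y(P, F) = 77/40 (Y(P, F) = 1 - 37*(-1/40) = 1 + 37/40 = 77/40)
-Y(6, 52) = -1*77/40 = -77/40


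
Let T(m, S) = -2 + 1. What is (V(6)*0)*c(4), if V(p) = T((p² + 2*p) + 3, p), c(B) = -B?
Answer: 0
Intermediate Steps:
T(m, S) = -1
V(p) = -1
(V(6)*0)*c(4) = (-1*0)*(-1*4) = 0*(-4) = 0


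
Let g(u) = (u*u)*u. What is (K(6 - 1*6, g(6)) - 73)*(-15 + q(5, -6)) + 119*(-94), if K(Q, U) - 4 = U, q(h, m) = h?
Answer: -12656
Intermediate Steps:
g(u) = u³ (g(u) = u²*u = u³)
K(Q, U) = 4 + U
(K(6 - 1*6, g(6)) - 73)*(-15 + q(5, -6)) + 119*(-94) = ((4 + 6³) - 73)*(-15 + 5) + 119*(-94) = ((4 + 216) - 73)*(-10) - 11186 = (220 - 73)*(-10) - 11186 = 147*(-10) - 11186 = -1470 - 11186 = -12656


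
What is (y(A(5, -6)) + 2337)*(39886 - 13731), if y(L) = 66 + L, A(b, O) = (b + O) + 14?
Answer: 63190480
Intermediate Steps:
A(b, O) = 14 + O + b (A(b, O) = (O + b) + 14 = 14 + O + b)
(y(A(5, -6)) + 2337)*(39886 - 13731) = ((66 + (14 - 6 + 5)) + 2337)*(39886 - 13731) = ((66 + 13) + 2337)*26155 = (79 + 2337)*26155 = 2416*26155 = 63190480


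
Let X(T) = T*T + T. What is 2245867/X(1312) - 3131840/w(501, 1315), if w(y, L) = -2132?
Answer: 2532772587/1722656 ≈ 1470.3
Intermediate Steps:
X(T) = T + T² (X(T) = T² + T = T + T²)
2245867/X(1312) - 3131840/w(501, 1315) = 2245867/((1312*(1 + 1312))) - 3131840/(-2132) = 2245867/((1312*1313)) - 3131840*(-1/2132) = 2245867/1722656 + 782960/533 = 2245867*(1/1722656) + 782960/533 = 172759/132512 + 782960/533 = 2532772587/1722656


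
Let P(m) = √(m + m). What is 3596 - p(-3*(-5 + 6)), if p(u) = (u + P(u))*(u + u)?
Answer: 3578 + 6*I*√6 ≈ 3578.0 + 14.697*I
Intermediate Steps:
P(m) = √2*√m (P(m) = √(2*m) = √2*√m)
p(u) = 2*u*(u + √2*√u) (p(u) = (u + √2*√u)*(u + u) = (u + √2*√u)*(2*u) = 2*u*(u + √2*√u))
3596 - p(-3*(-5 + 6)) = 3596 - 2*(-3*(-5 + 6))*(-3*(-5 + 6) + √2*√(-3*(-5 + 6))) = 3596 - 2*(-3*1)*(-3*1 + √2*√(-3*1)) = 3596 - 2*(-3)*(-3 + √2*√(-3)) = 3596 - 2*(-3)*(-3 + √2*(I*√3)) = 3596 - 2*(-3)*(-3 + I*√6) = 3596 - (18 - 6*I*√6) = 3596 + (-18 + 6*I*√6) = 3578 + 6*I*√6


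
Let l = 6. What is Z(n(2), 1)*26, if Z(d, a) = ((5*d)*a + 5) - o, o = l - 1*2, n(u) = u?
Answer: 286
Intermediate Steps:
o = 4 (o = 6 - 1*2 = 6 - 2 = 4)
Z(d, a) = 1 + 5*a*d (Z(d, a) = ((5*d)*a + 5) - 1*4 = (5*a*d + 5) - 4 = (5 + 5*a*d) - 4 = 1 + 5*a*d)
Z(n(2), 1)*26 = (1 + 5*1*2)*26 = (1 + 10)*26 = 11*26 = 286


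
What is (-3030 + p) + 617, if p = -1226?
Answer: -3639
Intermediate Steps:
(-3030 + p) + 617 = (-3030 - 1226) + 617 = -4256 + 617 = -3639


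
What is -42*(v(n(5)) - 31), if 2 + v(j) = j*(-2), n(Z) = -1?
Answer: 1302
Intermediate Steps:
v(j) = -2 - 2*j (v(j) = -2 + j*(-2) = -2 - 2*j)
-42*(v(n(5)) - 31) = -42*((-2 - 2*(-1)) - 31) = -42*((-2 + 2) - 31) = -42*(0 - 31) = -42*(-31) = 1302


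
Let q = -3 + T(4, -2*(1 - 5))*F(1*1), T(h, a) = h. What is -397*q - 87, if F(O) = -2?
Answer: 4280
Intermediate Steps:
q = -11 (q = -3 + 4*(-2) = -3 - 8 = -11)
-397*q - 87 = -397*(-11) - 87 = 4367 - 87 = 4280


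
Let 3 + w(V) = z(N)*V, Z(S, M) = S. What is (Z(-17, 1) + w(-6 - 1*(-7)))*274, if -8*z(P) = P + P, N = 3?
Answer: -11371/2 ≈ -5685.5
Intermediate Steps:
z(P) = -P/4 (z(P) = -(P + P)/8 = -P/4)
w(V) = -3 - 3*V/4 (w(V) = -3 + (-¼*3)*V = -3 - 3*V/4)
(Z(-17, 1) + w(-6 - 1*(-7)))*274 = (-17 + (-3 - 3*(-6 - 1*(-7))/4))*274 = (-17 + (-3 - 3*(-6 + 7)/4))*274 = (-17 + (-3 - ¾*1))*274 = (-17 + (-3 - ¾))*274 = (-17 - 15/4)*274 = -83/4*274 = -11371/2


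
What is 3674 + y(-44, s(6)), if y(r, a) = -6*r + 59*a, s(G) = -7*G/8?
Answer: 14513/4 ≈ 3628.3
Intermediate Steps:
s(G) = -7*G/8
3674 + y(-44, s(6)) = 3674 + (-6*(-44) + 59*(-7/8*6)) = 3674 + (264 + 59*(-21/4)) = 3674 + (264 - 1239/4) = 3674 - 183/4 = 14513/4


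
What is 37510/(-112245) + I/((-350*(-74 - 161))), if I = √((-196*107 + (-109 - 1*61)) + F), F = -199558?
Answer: -7502/22449 + I*√2207/8225 ≈ -0.33418 + 0.0057117*I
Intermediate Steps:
I = 10*I*√2207 (I = √((-196*107 + (-109 - 1*61)) - 199558) = √((-20972 + (-109 - 61)) - 199558) = √((-20972 - 170) - 199558) = √(-21142 - 199558) = √(-220700) = 10*I*√2207 ≈ 469.79*I)
37510/(-112245) + I/((-350*(-74 - 161))) = 37510/(-112245) + (10*I*√2207)/((-350*(-74 - 161))) = 37510*(-1/112245) + (10*I*√2207)/((-350*(-235))) = -7502/22449 + (10*I*√2207)/82250 = -7502/22449 + (10*I*√2207)*(1/82250) = -7502/22449 + I*√2207/8225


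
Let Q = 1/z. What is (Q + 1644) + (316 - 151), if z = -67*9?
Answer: 1090826/603 ≈ 1809.0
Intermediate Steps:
z = -603
Q = -1/603 (Q = 1/(-603) = -1/603 ≈ -0.0016584)
(Q + 1644) + (316 - 151) = (-1/603 + 1644) + (316 - 151) = 991331/603 + 165 = 1090826/603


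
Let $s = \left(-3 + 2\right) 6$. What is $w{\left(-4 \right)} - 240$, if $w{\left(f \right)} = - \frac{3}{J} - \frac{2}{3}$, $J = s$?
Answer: $- \frac{1441}{6} \approx -240.17$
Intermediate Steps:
$s = -6$ ($s = \left(-1\right) 6 = -6$)
$J = -6$
$w{\left(f \right)} = - \frac{1}{6}$ ($w{\left(f \right)} = - \frac{3}{-6} - \frac{2}{3} = \left(-3\right) \left(- \frac{1}{6}\right) - \frac{2}{3} = \frac{1}{2} - \frac{2}{3} = - \frac{1}{6}$)
$w{\left(-4 \right)} - 240 = - \frac{1}{6} - 240 = - \frac{1441}{6}$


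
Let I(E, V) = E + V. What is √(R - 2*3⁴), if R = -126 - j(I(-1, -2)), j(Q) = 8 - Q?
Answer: I*√299 ≈ 17.292*I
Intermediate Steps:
R = -137 (R = -126 - (8 - (-1 - 2)) = -126 - (8 - 1*(-3)) = -126 - (8 + 3) = -126 - 1*11 = -126 - 11 = -137)
√(R - 2*3⁴) = √(-137 - 2*3⁴) = √(-137 - 2*81) = √(-137 - 162) = √(-299) = I*√299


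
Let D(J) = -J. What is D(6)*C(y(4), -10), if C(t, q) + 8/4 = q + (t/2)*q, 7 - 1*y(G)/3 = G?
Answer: 342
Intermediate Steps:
y(G) = 21 - 3*G
C(t, q) = -2 + q + q*t/2 (C(t, q) = -2 + (q + (t/2)*q) = -2 + (q + q*t/2) = -2 + q + q*t/2)
D(6)*C(y(4), -10) = (-1*6)*(-2 - 10 + (1/2)*(-10)*(21 - 3*4)) = -6*(-2 - 10 + (1/2)*(-10)*(21 - 12)) = -6*(-2 - 10 + (1/2)*(-10)*9) = -6*(-2 - 10 - 45) = -6*(-57) = 342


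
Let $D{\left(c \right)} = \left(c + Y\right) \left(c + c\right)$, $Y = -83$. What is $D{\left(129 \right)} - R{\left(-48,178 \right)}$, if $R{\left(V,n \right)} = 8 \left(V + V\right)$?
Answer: $12636$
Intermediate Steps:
$R{\left(V,n \right)} = 16 V$ ($R{\left(V,n \right)} = 8 \cdot 2 V = 16 V$)
$D{\left(c \right)} = 2 c \left(-83 + c\right)$ ($D{\left(c \right)} = \left(c - 83\right) \left(c + c\right) = \left(-83 + c\right) 2 c = 2 c \left(-83 + c\right)$)
$D{\left(129 \right)} - R{\left(-48,178 \right)} = 2 \cdot 129 \left(-83 + 129\right) - 16 \left(-48\right) = 2 \cdot 129 \cdot 46 - -768 = 11868 + 768 = 12636$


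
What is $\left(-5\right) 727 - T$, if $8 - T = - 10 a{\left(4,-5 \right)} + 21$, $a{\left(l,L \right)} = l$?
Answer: $-3662$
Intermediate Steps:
$T = 27$ ($T = 8 - \left(\left(-10\right) 4 + 21\right) = 8 - \left(-40 + 21\right) = 8 - -19 = 8 + 19 = 27$)
$\left(-5\right) 727 - T = \left(-5\right) 727 - 27 = -3635 - 27 = -3662$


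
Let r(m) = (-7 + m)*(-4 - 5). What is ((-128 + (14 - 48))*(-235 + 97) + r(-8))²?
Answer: 505845081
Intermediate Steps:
r(m) = 63 - 9*m (r(m) = (-7 + m)*(-9) = 63 - 9*m)
((-128 + (14 - 48))*(-235 + 97) + r(-8))² = ((-128 + (14 - 48))*(-235 + 97) + (63 - 9*(-8)))² = ((-128 - 34)*(-138) + (63 + 72))² = (-162*(-138) + 135)² = (22356 + 135)² = 22491² = 505845081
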